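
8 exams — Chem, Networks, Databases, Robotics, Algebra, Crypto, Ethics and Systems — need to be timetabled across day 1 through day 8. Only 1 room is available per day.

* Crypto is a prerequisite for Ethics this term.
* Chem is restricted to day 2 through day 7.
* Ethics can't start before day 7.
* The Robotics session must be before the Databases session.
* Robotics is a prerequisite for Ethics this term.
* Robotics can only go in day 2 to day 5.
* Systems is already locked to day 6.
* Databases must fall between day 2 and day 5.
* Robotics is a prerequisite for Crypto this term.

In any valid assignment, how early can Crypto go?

day 3

Precedence pushes Crypto to at least day 3; downstream work caps Crypto at day 7.
Crypto at day 3 is achievable: Algebra -> day 8, Databases -> day 4, Networks -> day 1, Robotics -> day 2, Chem -> day 5, Ethics -> day 7, Crypto -> day 3, Systems -> day 6.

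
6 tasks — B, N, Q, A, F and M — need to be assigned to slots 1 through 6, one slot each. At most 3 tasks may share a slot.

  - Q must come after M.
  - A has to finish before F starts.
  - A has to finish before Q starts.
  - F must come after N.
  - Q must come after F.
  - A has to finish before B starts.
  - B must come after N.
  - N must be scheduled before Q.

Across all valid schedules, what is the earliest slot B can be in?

Precedence pushes B to at least 2.
B at 2 is achievable: B=2; M=1; F=2; N=1; A=1; Q=3.

2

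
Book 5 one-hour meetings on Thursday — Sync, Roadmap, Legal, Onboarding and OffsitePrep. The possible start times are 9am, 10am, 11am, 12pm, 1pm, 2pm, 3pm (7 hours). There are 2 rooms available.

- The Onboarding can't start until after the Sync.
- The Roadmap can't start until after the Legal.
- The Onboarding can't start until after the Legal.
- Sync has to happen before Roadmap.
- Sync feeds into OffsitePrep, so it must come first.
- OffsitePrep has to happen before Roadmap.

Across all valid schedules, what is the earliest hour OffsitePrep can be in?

Precedence pushes OffsitePrep to at least 10am; downstream work caps OffsitePrep at 2pm.
OffsitePrep at 10am is achievable: Legal=9am, Sync=9am, OffsitePrep=10am, Roadmap=11am, Onboarding=10am.

10am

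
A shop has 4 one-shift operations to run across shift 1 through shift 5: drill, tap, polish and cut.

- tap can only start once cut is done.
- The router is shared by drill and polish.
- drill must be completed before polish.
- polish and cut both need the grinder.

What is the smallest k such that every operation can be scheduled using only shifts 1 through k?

2 shifts

The precedence chain requires at least 2 distinct shifts.
2 works (last occupied shift: shift 2): for example drill in shift 1; polish in shift 2; tap in shift 2; cut in shift 1.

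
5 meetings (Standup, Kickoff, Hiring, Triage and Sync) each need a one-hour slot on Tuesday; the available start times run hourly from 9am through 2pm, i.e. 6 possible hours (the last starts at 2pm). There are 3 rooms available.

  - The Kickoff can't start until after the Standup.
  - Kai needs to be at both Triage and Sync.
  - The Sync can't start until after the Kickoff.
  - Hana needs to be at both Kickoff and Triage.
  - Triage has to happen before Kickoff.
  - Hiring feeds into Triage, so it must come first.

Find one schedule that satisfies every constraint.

Standup in 9am; Sync in 12pm; Kickoff in 11am; Triage in 10am; Hiring in 9am

Checking: Standup(9am) before Kickoff(11am); Kickoff(11am) before Sync(12pm); Hiring(9am) before Triage(10am); Triage(10am) before Kickoff(11am); Triage(10am) != Sync(12pm); Kickoff(11am) != Triage(10am); max 2 per hour (cap 3).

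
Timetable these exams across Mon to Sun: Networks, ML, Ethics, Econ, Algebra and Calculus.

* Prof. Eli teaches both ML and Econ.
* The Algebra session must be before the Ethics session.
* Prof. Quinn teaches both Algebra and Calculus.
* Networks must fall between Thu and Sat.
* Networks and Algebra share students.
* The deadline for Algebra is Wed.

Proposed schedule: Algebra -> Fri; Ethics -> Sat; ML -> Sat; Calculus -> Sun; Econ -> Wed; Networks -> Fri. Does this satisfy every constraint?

No — it violates: Networks and Algebra share students

The Algebra session must be before the Ethics session — holds.
The deadline for Algebra is Wed — violated.
Networks must fall between Thu and Sat — holds.
Prof. Eli teaches both ML and Econ — holds.
Prof. Quinn teaches both Algebra and Calculus — holds.
Networks and Algebra share students — violated.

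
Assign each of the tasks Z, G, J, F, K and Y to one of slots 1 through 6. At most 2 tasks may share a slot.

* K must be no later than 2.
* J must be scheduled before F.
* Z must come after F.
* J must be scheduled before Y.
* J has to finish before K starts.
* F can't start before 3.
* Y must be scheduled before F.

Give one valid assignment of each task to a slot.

Y -> 2, G -> 1, K -> 2, Z -> 4, J -> 1, F -> 3

Checking: J(1) before Y(2); J(1) before K(2); Y(2) before F(3); J(1) before F(3); F(3) before Z(4); F=3 in [3,6]; K=2 in [1,2]; max 2 per slot (cap 2).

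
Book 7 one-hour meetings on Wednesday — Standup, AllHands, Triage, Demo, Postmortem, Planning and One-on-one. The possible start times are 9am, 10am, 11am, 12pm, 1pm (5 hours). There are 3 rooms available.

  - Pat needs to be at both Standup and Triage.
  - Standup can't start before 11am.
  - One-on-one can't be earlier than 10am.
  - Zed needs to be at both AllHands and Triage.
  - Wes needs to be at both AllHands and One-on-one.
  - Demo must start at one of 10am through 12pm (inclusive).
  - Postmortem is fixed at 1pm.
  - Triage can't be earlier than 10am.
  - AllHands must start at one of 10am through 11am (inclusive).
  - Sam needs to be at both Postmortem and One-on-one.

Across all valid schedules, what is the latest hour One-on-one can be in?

One-on-one is available from 10am.
One-on-one at 12pm is achievable: AllHands=10am, Demo=10am, Standup=11am, One-on-one=12pm, Triage=12pm, Planning=9am, Postmortem=1pm.
Nothing later works — the conflict and capacity constraints rule out every hour after 12pm.

12pm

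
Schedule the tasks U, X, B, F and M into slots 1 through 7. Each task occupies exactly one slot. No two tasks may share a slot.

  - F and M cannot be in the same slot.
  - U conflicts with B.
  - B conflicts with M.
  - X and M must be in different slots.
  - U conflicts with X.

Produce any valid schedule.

X -> 2, M -> 5, F -> 4, B -> 3, U -> 1

Checking: U(1) != B(3); B(3) != M(5); F(4) != M(5); X(2) != M(5); U(1) != X(2); max 1 per slot (cap 1).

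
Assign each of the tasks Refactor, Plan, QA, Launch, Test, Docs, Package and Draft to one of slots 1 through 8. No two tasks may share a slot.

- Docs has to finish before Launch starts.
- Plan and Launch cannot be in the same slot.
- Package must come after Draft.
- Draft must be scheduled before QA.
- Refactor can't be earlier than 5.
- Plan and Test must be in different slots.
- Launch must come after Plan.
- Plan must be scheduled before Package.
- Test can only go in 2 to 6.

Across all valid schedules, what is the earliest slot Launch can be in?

Precedence pushes Launch to at least 2.
Launch at 3 is achievable: QA=8, Package=7, Launch=3, Draft=6, Plan=1, Test=4, Docs=2, Refactor=5.
Nothing earlier works — the conflict and capacity constraints rule out every slot before 3.

3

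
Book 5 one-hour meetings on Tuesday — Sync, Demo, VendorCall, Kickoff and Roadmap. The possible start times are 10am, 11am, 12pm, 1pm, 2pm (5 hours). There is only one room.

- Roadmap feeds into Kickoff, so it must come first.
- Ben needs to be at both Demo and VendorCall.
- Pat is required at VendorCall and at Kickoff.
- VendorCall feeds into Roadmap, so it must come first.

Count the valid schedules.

Splitting on Sync: it can be 10am (4), 11am (4), 12pm (4), 1pm (4), 2pm (4). Listing each branch's schedules as (Demo, VendorCall, Kickoff, Roadmap):
Sync=10am: (11am,12pm,2pm,1pm) (12pm,11am,2pm,1pm) (1pm,11am,2pm,12pm) (2pm,11am,1pm,12pm) — 4.
Sync=11am: (10am,12pm,2pm,1pm) (12pm,10am,2pm,1pm) (1pm,10am,2pm,12pm) (2pm,10am,1pm,12pm) — 4.
Sync=12pm: (10am,11am,2pm,1pm) (11am,10am,2pm,1pm) (1pm,10am,2pm,11am) (2pm,10am,1pm,11am) — 4.
Sync=1pm: (10am,11am,2pm,12pm) (11am,10am,2pm,12pm) (12pm,10am,2pm,11am) (2pm,10am,12pm,11am) — 4.
Sync=2pm: (10am,11am,1pm,12pm) (11am,10am,1pm,12pm) (12pm,10am,1pm,11am) (1pm,10am,12pm,11am) — 4.
Summing: 4 + 4 + 4 + 4 + 4 = 20.

20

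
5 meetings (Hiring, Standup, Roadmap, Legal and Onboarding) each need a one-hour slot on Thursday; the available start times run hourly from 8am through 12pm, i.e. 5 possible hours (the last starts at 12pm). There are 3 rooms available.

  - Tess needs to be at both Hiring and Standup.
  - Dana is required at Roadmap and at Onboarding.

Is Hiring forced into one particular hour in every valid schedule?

No

Hiring can be 8am (e.g. Legal in 8am, Roadmap in 8am, Standup in 9am, Hiring in 8am, Onboarding in 9am) or 9am (e.g. Roadmap in 8am, Hiring in 9am, Onboarding in 9am, Standup in 8am, Legal in 8am).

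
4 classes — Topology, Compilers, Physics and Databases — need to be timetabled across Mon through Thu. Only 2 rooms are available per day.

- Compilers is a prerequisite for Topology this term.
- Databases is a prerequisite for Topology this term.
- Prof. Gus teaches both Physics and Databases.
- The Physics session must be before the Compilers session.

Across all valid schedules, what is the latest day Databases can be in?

Wed

Downstream work caps Databases at Wed.
Databases at Wed is achievable: Physics in Mon, Compilers in Tue, Databases in Wed, Topology in Thu.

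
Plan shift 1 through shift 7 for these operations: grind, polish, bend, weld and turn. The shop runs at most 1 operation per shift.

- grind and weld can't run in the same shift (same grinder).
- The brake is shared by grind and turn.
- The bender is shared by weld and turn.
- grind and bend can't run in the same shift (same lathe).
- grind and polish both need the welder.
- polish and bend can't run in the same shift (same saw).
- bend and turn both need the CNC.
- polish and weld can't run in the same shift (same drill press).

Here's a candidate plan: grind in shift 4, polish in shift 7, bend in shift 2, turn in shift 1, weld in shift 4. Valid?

polish and weld can't run in the same shift (same drill press) — holds.
bend and turn both need the CNC — holds.
The bender is shared by weld and turn — holds.
grind and bend can't run in the same shift (same lathe) — holds.
grind and weld can't run in the same shift (same grinder) — violated.
polish and bend can't run in the same shift (same saw) — holds.
The brake is shared by grind and turn — holds.
The shop runs at most 1 operation per shift — violated.
grind and polish both need the welder — holds.

Invalid. grind and weld can't run in the same shift (same grinder).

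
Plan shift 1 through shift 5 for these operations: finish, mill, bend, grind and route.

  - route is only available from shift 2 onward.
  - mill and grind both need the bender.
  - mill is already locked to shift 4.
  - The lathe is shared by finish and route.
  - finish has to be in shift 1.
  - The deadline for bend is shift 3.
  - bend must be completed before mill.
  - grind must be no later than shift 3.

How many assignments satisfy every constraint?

Splitting on bend: it can be shift 1 (12), shift 2 (12), shift 3 (12). Listing each branch's schedules as (finish, mill, grind, route) by shift number:
bend=shift 1: (1,4,1,2) (1,4,1,3) (1,4,1,4) (1,4,1,5) (1,4,2,2) (1,4,2,3) (1,4,2,4) (1,4,2,5) (1,4,3,2) (1,4,3,3) (1,4,3,4) (1,4,3,5) — 12.
bend=shift 2: (1,4,1,2) (1,4,1,3) (1,4,1,4) (1,4,1,5) (1,4,2,2) (1,4,2,3) (1,4,2,4) (1,4,2,5) (1,4,3,2) (1,4,3,3) (1,4,3,4) (1,4,3,5) — 12.
bend=shift 3: (1,4,1,2) (1,4,1,3) (1,4,1,4) (1,4,1,5) (1,4,2,2) (1,4,2,3) (1,4,2,4) (1,4,2,5) (1,4,3,2) (1,4,3,3) (1,4,3,4) (1,4,3,5) — 12.
Summing: 12 + 12 + 12 = 36.

36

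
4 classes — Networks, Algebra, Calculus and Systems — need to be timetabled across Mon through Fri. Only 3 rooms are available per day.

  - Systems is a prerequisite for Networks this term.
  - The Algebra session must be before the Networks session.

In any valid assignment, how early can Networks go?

Precedence pushes Networks to at least Tue.
Networks at Tue is achievable: Systems=Mon, Networks=Tue, Calculus=Mon, Algebra=Mon.

Tue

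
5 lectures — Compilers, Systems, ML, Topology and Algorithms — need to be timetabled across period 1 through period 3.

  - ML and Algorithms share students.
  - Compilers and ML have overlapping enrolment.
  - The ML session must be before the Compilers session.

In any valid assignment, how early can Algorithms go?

period 1

Algorithms at period 1 is achievable: Systems -> period 1; Algorithms -> period 1; Topology -> period 1; Compilers -> period 3; ML -> period 2.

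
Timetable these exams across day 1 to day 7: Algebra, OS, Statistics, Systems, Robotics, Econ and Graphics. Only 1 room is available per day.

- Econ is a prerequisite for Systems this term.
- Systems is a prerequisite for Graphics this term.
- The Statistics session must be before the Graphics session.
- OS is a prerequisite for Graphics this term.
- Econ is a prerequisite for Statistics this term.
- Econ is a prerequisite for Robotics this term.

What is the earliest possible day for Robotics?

Precedence pushes Robotics to at least day 2.
Robotics at day 2 is achievable: Graphics=day 6; Econ=day 1; Statistics=day 3; Systems=day 4; OS=day 5; Robotics=day 2; Algebra=day 7.

day 2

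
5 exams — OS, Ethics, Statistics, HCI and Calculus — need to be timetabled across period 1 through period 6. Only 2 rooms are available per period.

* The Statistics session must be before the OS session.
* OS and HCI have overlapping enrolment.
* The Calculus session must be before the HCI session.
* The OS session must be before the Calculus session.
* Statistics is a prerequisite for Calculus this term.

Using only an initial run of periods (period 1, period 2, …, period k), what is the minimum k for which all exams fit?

The precedence chain requires at least 4 distinct periods.
With at most 2 per period and 5 exams, at least 3 periods are needed.
4 works (last occupied period: period 4): for example HCI -> period 4; Statistics -> period 1; Ethics -> period 1; Calculus -> period 3; OS -> period 2.

4 periods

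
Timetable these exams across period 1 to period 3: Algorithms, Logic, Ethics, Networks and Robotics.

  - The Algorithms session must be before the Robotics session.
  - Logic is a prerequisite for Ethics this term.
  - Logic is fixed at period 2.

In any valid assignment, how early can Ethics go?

period 3

Precedence pushes Ethics to at least period 3.
Ethics at period 3 is achievable: Algorithms -> period 1, Networks -> period 1, Logic -> period 2, Robotics -> period 2, Ethics -> period 3.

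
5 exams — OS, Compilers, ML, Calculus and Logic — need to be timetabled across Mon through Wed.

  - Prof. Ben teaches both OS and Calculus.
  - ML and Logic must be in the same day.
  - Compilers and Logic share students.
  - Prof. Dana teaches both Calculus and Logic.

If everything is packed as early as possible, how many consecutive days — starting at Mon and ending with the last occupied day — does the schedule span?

Could 1 day be enough, i.e. nothing placed later than Mon? No: Logic can't share with Calculus (Mon) → nothing is left.
So 1 day is not enough.
2 works (last occupied day: Tue): for example OS in Mon; Calculus in Tue; Compilers in Tue; ML in Mon; Logic in Mon.

2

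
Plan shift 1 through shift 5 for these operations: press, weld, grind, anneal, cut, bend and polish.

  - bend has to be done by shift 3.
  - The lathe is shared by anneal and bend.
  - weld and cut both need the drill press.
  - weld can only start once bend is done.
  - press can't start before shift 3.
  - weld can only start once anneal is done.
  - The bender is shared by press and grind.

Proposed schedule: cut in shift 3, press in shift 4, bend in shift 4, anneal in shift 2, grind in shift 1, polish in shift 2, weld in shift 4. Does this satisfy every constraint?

weld and cut both need the drill press — holds.
weld can only start once bend is done — violated.
bend has to be done by shift 3 — violated.
The bender is shared by press and grind — holds.
weld can only start once anneal is done — holds.
press can't start before shift 3 — holds.
The lathe is shared by anneal and bend — holds.

Invalid. bend has to be done by shift 3.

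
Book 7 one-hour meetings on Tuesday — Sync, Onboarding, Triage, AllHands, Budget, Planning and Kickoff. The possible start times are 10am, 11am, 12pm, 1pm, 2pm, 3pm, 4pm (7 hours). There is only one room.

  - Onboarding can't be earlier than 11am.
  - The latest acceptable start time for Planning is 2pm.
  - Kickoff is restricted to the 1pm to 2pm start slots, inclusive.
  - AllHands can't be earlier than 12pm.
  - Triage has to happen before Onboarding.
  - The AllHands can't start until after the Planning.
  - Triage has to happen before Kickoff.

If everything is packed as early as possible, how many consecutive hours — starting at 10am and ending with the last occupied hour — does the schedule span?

The precedence chain requires at least 2 distinct hours.
With at most 1 per hour and 7 meetings, at least 7 hours are needed.
Kickoff can't be placed before 1pm — that is hour 4 counting from 10am — so the schedule must run through at least 4 hours.
7 works (last occupied hour: 4pm): for example Budget=4pm; Planning=10am; Sync=3pm; Onboarding=2pm; AllHands=12pm; Kickoff=1pm; Triage=11am.

7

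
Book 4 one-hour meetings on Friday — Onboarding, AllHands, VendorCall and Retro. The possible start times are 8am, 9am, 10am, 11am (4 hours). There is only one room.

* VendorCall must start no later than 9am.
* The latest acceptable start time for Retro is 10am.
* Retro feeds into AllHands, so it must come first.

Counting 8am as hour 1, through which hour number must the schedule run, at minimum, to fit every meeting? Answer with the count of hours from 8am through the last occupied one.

4

The precedence chain requires at least 2 distinct hours.
With at most 1 per hour and 4 meetings, at least 4 hours are needed.
4 works (last occupied hour: 11am): for example VendorCall -> 8am; Retro -> 9am; AllHands -> 10am; Onboarding -> 11am.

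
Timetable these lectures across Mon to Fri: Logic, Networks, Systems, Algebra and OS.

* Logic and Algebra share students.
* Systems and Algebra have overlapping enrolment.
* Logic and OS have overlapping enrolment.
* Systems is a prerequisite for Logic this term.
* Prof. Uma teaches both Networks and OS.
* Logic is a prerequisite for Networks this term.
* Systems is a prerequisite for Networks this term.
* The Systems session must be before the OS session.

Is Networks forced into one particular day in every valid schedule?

Networks can be Wed (e.g. Logic in Tue; Algebra in Wed; Systems in Mon; Networks in Wed; OS in Thu) or Thu (e.g. Logic=Tue; Algebra=Wed; Networks=Thu; Systems=Mon; OS=Wed).

No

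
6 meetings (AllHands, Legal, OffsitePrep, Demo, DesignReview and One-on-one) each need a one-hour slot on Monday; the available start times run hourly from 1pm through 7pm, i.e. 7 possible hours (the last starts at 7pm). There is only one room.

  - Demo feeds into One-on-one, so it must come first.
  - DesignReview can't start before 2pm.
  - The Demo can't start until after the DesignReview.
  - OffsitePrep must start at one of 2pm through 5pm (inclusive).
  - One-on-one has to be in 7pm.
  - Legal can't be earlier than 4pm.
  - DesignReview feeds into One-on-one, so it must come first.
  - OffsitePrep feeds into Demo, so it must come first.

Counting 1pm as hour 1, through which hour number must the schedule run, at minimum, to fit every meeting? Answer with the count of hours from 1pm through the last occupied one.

7 hours

The precedence chain requires at least 3 distinct hours.
With at most 1 per hour and 6 meetings, at least 6 hours are needed.
One-on-one can't be placed before 7pm — that is hour 7 counting from 1pm — so the schedule must run through at least 7 hours.
7 works (last occupied hour: 7pm): for example Demo=5pm; AllHands=1pm; OffsitePrep=2pm; One-on-one=7pm; Legal=4pm; DesignReview=3pm.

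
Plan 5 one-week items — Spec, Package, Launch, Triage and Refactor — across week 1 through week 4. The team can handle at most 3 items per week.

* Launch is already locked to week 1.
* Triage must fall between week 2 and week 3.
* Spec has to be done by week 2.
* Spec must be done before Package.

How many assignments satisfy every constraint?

Splitting on Spec: it can be week 1 (24), week 2 (16). Listing each branch's schedules as (Package, Launch, Triage, Refactor) by week number:
Spec=week 1: (2,1,2,1) (2,1,2,2) (2,1,2,3) (2,1,2,4) (2,1,3,1) (2,1,3,2) (2,1,3,3) (2,1,3,4) (3,1,2,1) (3,1,2,2) (3,1,2,3) (3,1,2,4) (3,1,3,1) (3,1,3,2) (3,1,3,3) (3,1,3,4) (4,1,2,1) (4,1,2,2) (4,1,2,3) (4,1,2,4) (4,1,3,1) (4,1,3,2) (4,1,3,3) (4,1,3,4) — 24.
Spec=week 2: (3,1,2,1) (3,1,2,2) (3,1,2,3) (3,1,2,4) (3,1,3,1) (3,1,3,2) (3,1,3,3) (3,1,3,4) (4,1,2,1) (4,1,2,2) (4,1,2,3) (4,1,2,4) (4,1,3,1) (4,1,3,2) (4,1,3,3) (4,1,3,4) — 16.
Summing: 24 + 16 = 40.

40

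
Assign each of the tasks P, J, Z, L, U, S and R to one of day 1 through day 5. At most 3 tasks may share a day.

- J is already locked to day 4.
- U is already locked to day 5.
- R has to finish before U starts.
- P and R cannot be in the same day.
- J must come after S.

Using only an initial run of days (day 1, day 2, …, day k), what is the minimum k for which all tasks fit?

5

The precedence chain requires at least 2 distinct days.
With at most 3 per day and 7 tasks, at least 3 days are needed.
U can't be placed before day 5, so the schedule must run through at least day 5.
5 works (last occupied day: day 5): for example J=day 4, U=day 5, L=day 2, Z=day 1, P=day 2, S=day 1, R=day 1.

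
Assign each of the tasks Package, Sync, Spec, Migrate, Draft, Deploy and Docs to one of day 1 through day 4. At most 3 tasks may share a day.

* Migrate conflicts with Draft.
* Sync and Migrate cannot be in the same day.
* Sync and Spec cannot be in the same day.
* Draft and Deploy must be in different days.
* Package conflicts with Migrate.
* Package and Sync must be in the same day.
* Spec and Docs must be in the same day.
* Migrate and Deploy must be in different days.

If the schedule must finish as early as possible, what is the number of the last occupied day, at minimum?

With at most 3 per day and 7 tasks, at least 3 days are needed.
3 works (last occupied day: day 3): for example Docs -> day 2, Package -> day 1, Deploy -> day 3, Sync -> day 1, Draft -> day 1, Migrate -> day 2, Spec -> day 2.

day 3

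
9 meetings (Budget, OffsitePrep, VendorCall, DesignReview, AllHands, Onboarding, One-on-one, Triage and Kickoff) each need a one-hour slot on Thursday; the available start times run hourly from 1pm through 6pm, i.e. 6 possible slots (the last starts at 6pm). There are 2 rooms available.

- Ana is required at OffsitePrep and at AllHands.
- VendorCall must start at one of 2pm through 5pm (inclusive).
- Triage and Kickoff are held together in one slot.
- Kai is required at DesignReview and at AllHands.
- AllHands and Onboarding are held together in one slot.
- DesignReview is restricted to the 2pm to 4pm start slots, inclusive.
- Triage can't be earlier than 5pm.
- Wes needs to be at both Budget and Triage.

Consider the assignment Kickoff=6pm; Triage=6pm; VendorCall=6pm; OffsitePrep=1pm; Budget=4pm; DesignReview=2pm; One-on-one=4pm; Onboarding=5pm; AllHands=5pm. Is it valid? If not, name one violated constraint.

Ana is required at OffsitePrep and at AllHands — holds.
Triage can't be earlier than 5pm — holds.
AllHands and Onboarding are held together in one slot — holds.
Kai is required at DesignReview and at AllHands — holds.
VendorCall must start at one of 2pm through 5pm (inclusive) — violated.
Wes needs to be at both Budget and Triage — holds.
Triage and Kickoff are held together in one slot — holds.
DesignReview is restricted to the 2pm to 4pm start slots, inclusive — holds.
There are 2 rooms available — violated.

No — it violates: VendorCall must start at one of 2pm through 5pm (inclusive)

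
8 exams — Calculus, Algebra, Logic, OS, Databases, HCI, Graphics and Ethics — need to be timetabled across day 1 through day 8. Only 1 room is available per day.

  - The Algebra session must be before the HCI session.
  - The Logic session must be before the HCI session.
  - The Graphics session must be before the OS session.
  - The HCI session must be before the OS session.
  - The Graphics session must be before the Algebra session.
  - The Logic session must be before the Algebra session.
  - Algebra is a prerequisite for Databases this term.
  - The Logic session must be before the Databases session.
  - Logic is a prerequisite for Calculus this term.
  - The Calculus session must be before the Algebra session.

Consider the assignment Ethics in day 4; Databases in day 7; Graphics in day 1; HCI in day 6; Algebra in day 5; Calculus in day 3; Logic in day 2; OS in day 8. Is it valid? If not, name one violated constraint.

Yes, all constraints hold

Only 1 room is available per day — holds.
The Logic session must be before the Algebra session — holds.
The Logic session must be before the Databases session — holds.
The Logic session must be before the HCI session — holds.
The Graphics session must be before the OS session — holds.
The HCI session must be before the OS session — holds.
The Calculus session must be before the Algebra session — holds.
The Graphics session must be before the Algebra session — holds.
Logic is a prerequisite for Calculus this term — holds.
Algebra is a prerequisite for Databases this term — holds.
The Algebra session must be before the HCI session — holds.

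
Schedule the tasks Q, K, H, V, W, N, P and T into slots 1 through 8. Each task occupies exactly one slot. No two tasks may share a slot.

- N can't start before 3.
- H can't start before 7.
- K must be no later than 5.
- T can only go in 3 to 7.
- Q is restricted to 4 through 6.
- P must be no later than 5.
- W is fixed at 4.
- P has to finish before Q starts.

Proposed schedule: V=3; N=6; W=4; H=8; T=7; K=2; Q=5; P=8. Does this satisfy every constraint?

T can only go in 3 to 7 — holds.
H can't start before 7 — holds.
K must be no later than 5 — holds.
P has to finish before Q starts — violated.
P must be no later than 5 — violated.
W is fixed at 4 — holds.
N can't start before 3 — holds.
No two tasks may share a slot — violated.
Q is restricted to 4 through 6 — holds.

Invalid. P must be no later than 5.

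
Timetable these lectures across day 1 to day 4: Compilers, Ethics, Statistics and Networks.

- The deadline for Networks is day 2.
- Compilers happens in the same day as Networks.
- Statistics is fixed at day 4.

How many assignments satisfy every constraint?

8

Splitting on Compilers: it can be day 1 (4), day 2 (4). Listing each branch's schedules as (Ethics, Statistics, Networks) by day number:
Compilers=day 1: (1,4,1) (2,4,1) (3,4,1) (4,4,1) — 4.
Compilers=day 2: (1,4,2) (2,4,2) (3,4,2) (4,4,2) — 4.
Summing: 4 + 4 = 8.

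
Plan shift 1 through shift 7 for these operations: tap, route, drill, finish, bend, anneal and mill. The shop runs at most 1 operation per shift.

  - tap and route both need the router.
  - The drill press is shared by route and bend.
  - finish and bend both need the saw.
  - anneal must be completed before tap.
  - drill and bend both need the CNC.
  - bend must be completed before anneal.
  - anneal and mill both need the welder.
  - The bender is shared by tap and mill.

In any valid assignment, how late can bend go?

Downstream work caps bend at shift 5.
bend at shift 5 is achievable: route -> shift 1, mill -> shift 4, bend -> shift 5, finish -> shift 3, anneal -> shift 6, drill -> shift 2, tap -> shift 7.

shift 5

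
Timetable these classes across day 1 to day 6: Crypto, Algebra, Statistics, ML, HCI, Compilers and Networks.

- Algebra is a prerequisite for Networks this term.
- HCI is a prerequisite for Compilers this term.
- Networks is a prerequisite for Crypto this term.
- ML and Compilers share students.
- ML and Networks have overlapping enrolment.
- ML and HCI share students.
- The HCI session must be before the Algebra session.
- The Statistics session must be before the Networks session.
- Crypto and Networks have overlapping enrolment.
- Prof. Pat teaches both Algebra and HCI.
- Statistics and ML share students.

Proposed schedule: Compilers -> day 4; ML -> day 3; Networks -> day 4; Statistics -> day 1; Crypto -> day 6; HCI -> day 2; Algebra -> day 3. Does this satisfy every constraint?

Yes

HCI is a prerequisite for Compilers this term — holds.
Networks is a prerequisite for Crypto this term — holds.
Crypto and Networks have overlapping enrolment — holds.
ML and Networks have overlapping enrolment — holds.
The Statistics session must be before the Networks session — holds.
Statistics and ML share students — holds.
Prof. Pat teaches both Algebra and HCI — holds.
ML and Compilers share students — holds.
The HCI session must be before the Algebra session — holds.
Algebra is a prerequisite for Networks this term — holds.
ML and HCI share students — holds.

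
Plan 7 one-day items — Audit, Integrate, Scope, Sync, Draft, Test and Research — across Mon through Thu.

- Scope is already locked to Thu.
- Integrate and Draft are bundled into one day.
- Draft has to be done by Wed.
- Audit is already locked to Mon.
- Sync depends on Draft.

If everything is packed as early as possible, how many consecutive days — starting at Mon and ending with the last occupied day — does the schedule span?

4

The precedence chain requires at least 2 distinct days.
Scope can't be placed before Thu — that is day 4 counting from Mon — so the schedule must run through at least 4 days.
4 works (last occupied day: Thu): for example Test in Mon, Audit in Mon, Research in Mon, Integrate in Mon, Scope in Thu, Sync in Tue, Draft in Mon.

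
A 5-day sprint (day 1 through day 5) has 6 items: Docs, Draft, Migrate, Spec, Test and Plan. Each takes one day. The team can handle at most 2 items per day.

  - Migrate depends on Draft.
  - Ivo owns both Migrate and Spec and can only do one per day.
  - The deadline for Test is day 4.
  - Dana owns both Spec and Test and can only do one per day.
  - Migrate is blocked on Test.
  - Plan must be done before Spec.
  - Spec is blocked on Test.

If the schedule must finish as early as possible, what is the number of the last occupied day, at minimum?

day 3

The precedence chain requires at least 2 distinct days.
With at most 2 per day and 6 work items, at least 3 days are needed.
3 works (last occupied day: day 3): for example Docs=day 3, Migrate=day 2, Test=day 1, Spec=day 3, Plan=day 2, Draft=day 1.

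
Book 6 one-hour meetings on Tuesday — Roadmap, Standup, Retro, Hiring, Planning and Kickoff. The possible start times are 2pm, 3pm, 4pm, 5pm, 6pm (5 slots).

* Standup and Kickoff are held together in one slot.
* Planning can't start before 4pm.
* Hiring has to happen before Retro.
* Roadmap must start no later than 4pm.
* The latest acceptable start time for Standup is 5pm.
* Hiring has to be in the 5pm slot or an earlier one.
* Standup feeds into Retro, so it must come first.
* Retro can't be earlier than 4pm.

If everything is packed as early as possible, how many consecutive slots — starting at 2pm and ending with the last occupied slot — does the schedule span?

The precedence chain requires at least 2 distinct slots.
Retro can't be placed before 4pm — that is slot 3 counting from 2pm — so the schedule must run through at least 3 slots.
3 works (last occupied slot: 4pm): for example Roadmap=2pm, Planning=4pm, Standup=2pm, Kickoff=2pm, Retro=4pm, Hiring=2pm.

3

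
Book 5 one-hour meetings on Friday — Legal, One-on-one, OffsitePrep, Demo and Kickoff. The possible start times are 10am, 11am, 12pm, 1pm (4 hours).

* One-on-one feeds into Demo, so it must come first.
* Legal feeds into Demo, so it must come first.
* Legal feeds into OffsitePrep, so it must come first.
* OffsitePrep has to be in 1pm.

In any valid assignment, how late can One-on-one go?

Downstream work caps One-on-one at 12pm.
One-on-one at 12pm is achievable: Legal in 10am; Demo in 1pm; OffsitePrep in 1pm; Kickoff in 10am; One-on-one in 12pm.

12pm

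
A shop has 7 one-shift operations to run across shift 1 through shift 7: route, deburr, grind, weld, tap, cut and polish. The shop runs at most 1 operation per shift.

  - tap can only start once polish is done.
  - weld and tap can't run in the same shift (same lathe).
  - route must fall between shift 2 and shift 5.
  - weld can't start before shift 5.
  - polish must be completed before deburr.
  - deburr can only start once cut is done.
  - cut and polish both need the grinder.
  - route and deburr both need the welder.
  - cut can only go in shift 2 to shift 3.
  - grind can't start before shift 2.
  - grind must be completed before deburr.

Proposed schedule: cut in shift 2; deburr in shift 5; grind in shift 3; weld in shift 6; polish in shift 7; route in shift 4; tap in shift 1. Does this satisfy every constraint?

No — it violates: tap can only start once polish is done

tap can only start once polish is done — violated.
route and deburr both need the welder — holds.
polish must be completed before deburr — violated.
The shop runs at most 1 operation per shift — holds.
weld and tap can't run in the same shift (same lathe) — holds.
route must fall between shift 2 and shift 5 — holds.
weld can't start before shift 5 — holds.
deburr can only start once cut is done — holds.
cut can only go in shift 2 to shift 3 — holds.
grind can't start before shift 2 — holds.
cut and polish both need the grinder — holds.
grind must be completed before deburr — holds.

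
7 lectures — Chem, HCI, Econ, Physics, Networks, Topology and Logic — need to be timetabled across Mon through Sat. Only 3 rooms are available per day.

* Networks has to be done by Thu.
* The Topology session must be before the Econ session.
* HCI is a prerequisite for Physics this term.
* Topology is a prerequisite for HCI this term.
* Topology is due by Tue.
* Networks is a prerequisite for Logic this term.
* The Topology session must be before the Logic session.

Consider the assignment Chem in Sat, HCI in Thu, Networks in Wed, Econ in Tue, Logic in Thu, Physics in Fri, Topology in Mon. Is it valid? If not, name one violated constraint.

The Topology session must be before the Econ session — holds.
Topology is due by Tue — holds.
Topology is a prerequisite for HCI this term — holds.
The Topology session must be before the Logic session — holds.
Networks has to be done by Thu — holds.
Only 3 rooms are available per day — holds.
Networks is a prerequisite for Logic this term — holds.
HCI is a prerequisite for Physics this term — holds.

Yes, all constraints hold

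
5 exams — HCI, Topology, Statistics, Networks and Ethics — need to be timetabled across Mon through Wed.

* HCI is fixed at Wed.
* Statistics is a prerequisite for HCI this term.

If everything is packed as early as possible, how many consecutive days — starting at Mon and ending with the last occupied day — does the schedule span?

The precedence chain requires at least 2 distinct days.
HCI can't be placed before Wed — that is day 3 counting from Mon — so the schedule must run through at least 3 days.
3 works (last occupied day: Wed): for example Ethics -> Mon; Networks -> Mon; Statistics -> Mon; Topology -> Mon; HCI -> Wed.

3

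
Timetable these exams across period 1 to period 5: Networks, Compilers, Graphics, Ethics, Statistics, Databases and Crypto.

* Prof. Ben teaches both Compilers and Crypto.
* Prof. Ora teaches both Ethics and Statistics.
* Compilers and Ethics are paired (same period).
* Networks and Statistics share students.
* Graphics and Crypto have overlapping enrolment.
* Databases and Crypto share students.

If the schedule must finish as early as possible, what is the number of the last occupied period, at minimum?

Could 1 period be enough, i.e. nothing placed later than period 1? No: Crypto can't share with Graphics (period 1) → nothing is left.
So 1 period is not enough.
2 works (last occupied period: period 2): for example Databases=period 1, Crypto=period 2, Graphics=period 1, Ethics=period 1, Statistics=period 2, Networks=period 1, Compilers=period 1.

2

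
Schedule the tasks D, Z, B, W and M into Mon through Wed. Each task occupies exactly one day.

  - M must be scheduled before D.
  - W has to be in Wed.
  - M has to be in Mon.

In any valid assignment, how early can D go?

Tue

Precedence pushes D to at least Tue.
D at Tue is achievable: M=Mon; B=Mon; D=Tue; W=Wed; Z=Mon.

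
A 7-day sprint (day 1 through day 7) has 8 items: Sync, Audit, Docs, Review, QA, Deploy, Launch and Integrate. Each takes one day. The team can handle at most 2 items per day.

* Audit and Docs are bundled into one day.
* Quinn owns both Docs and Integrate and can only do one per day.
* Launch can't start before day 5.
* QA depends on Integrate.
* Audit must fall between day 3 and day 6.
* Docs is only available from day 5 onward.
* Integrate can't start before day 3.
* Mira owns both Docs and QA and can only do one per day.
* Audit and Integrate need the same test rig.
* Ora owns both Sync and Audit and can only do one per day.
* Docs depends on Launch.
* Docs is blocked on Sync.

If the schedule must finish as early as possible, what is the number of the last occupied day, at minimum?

The precedence chain requires at least 2 distinct days.
With at most 2 per day and 8 tasks, at least 4 days are needed.
Propagating the time windows through the other constraints, Audit can't land before day 6, so the schedule must run through at least day 6.
6 works (last occupied day: day 6): for example Docs=day 6, Launch=day 5, Sync=day 1, QA=day 4, Audit=day 6, Integrate=day 3, Deploy=day 2, Review=day 1.

6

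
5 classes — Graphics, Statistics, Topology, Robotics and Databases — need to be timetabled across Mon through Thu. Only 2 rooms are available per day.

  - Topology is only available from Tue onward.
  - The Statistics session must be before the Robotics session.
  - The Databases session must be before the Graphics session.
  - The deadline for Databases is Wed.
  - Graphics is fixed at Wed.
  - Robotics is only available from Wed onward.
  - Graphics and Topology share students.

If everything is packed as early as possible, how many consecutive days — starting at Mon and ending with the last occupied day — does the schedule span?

The precedence chain requires at least 2 distinct days.
With at most 2 per day and 5 classes, at least 3 days are needed.
Graphics can't be placed before Wed — that is day 3 counting from Mon — so the schedule must run through at least 3 days.
3 works (last occupied day: Wed): for example Topology in Tue; Statistics in Mon; Robotics in Wed; Graphics in Wed; Databases in Mon.

3 days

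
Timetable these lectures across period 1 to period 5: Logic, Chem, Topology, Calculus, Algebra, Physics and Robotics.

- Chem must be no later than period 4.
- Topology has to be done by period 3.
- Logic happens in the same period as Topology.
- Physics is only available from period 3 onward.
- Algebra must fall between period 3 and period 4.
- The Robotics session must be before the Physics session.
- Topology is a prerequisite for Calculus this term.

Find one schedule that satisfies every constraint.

Robotics -> period 1, Chem -> period 1, Logic -> period 1, Topology -> period 1, Physics -> period 3, Calculus -> period 2, Algebra -> period 3

Checking: Topology(period 1) before Calculus(period 2); Robotics(period 1) before Physics(period 3); Logic = Topology = period 1; Chem=period 1 in [period 1,period 4]; Algebra=period 3 in [period 3,period 4]; Topology=period 1 in [period 1,period 3]; Physics=period 3 in [period 3,period 5].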